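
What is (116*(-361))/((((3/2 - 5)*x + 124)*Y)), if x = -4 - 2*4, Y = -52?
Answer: 10469/2158 ≈ 4.8512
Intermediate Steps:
x = -12 (x = -4 - 8 = -12)
(116*(-361))/((((3/2 - 5)*x + 124)*Y)) = (116*(-361))/((((3/2 - 5)*(-12) + 124)*(-52))) = -41876*(-1/(52*((3*(½) - 5)*(-12) + 124))) = -41876*(-1/(52*((3/2 - 5)*(-12) + 124))) = -41876*(-1/(52*(-7/2*(-12) + 124))) = -41876*(-1/(52*(42 + 124))) = -41876/(166*(-52)) = -41876/(-8632) = -41876*(-1/8632) = 10469/2158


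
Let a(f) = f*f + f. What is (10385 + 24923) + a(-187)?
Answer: 70090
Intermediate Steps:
a(f) = f + f² (a(f) = f² + f = f + f²)
(10385 + 24923) + a(-187) = (10385 + 24923) - 187*(1 - 187) = 35308 - 187*(-186) = 35308 + 34782 = 70090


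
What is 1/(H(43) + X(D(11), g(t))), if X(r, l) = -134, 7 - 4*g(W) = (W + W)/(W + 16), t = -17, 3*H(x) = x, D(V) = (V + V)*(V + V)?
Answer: -3/359 ≈ -0.0083565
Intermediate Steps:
D(V) = 4*V² (D(V) = (2*V)*(2*V) = 4*V²)
H(x) = x/3
g(W) = 7/4 - W/(2*(16 + W)) (g(W) = 7/4 - (W + W)/(4*(W + 16)) = 7/4 - 2*W/(4*(16 + W)) = 7/4 - W/(2*(16 + W)))
1/(H(43) + X(D(11), g(t))) = 1/((⅓)*43 - 134) = 1/(43/3 - 134) = 1/(-359/3) = -3/359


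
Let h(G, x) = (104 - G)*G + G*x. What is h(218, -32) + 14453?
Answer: -17375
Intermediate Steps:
h(G, x) = G*x + G*(104 - G) (h(G, x) = G*(104 - G) + G*x = G*x + G*(104 - G))
h(218, -32) + 14453 = 218*(104 - 32 - 1*218) + 14453 = 218*(104 - 32 - 218) + 14453 = 218*(-146) + 14453 = -31828 + 14453 = -17375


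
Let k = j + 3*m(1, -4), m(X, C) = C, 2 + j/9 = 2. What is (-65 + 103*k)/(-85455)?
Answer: 1301/85455 ≈ 0.015224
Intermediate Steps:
j = 0 (j = -18 + 9*2 = -18 + 18 = 0)
k = -12 (k = 0 + 3*(-4) = 0 - 12 = -12)
(-65 + 103*k)/(-85455) = (-65 + 103*(-12))/(-85455) = (-65 - 1236)*(-1/85455) = -1301*(-1/85455) = 1301/85455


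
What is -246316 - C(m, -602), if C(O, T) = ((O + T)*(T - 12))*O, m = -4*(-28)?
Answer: -33942636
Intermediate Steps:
m = 112
C(O, T) = O*(-12 + T)*(O + T) (C(O, T) = ((O + T)*(-12 + T))*O = ((-12 + T)*(O + T))*O = O*(-12 + T)*(O + T))
-246316 - C(m, -602) = -246316 - 112*((-602)² - 12*112 - 12*(-602) + 112*(-602)) = -246316 - 112*(362404 - 1344 + 7224 - 67424) = -246316 - 112*300860 = -246316 - 1*33696320 = -246316 - 33696320 = -33942636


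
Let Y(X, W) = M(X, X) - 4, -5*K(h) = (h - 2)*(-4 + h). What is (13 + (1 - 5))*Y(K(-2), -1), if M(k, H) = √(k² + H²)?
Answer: -36 + 216*√2/5 ≈ 25.094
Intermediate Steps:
K(h) = -(-4 + h)*(-2 + h)/5 (K(h) = -(h - 2)*(-4 + h)/5 = -(-2 + h)*(-4 + h)/5 = -(-4 + h)*(-2 + h)/5)
M(k, H) = √(H² + k²)
Y(X, W) = -4 + √2*√(X²) (Y(X, W) = √(X² + X²) - 4 = √(2*X²) - 4 = √2*√(X²) - 4 = -4 + √2*√(X²))
(13 + (1 - 5))*Y(K(-2), -1) = (13 + (1 - 5))*(-4 + √2*√((-8/5 - ⅕*(-2)² + (6/5)*(-2))²)) = (13 - 4)*(-4 + √2*√((-8/5 - ⅕*4 - 12/5)²)) = 9*(-4 + √2*√((-8/5 - ⅘ - 12/5)²)) = 9*(-4 + √2*√((-24/5)²)) = 9*(-4 + √2*√(576/25)) = 9*(-4 + √2*(24/5)) = 9*(-4 + 24*√2/5) = -36 + 216*√2/5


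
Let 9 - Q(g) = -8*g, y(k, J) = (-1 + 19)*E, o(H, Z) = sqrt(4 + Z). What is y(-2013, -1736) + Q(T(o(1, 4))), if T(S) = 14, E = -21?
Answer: -257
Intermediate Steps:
y(k, J) = -378 (y(k, J) = (-1 + 19)*(-21) = 18*(-21) = -378)
Q(g) = 9 + 8*g (Q(g) = 9 - (-8)*g = 9 + 8*g)
y(-2013, -1736) + Q(T(o(1, 4))) = -378 + (9 + 8*14) = -378 + (9 + 112) = -378 + 121 = -257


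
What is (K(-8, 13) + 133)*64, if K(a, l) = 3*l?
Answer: 11008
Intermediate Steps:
(K(-8, 13) + 133)*64 = (3*13 + 133)*64 = (39 + 133)*64 = 172*64 = 11008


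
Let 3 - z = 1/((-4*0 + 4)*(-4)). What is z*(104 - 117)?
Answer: -637/16 ≈ -39.813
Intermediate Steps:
z = 49/16 (z = 3 - 1/((-4*0 + 4)*(-4)) = 3 - 1/((0 + 4)*(-4)) = 3 - 1/(4*(-4)) = 3 - 1/(-16) = 3 - 1*(-1/16) = 3 + 1/16 = 49/16 ≈ 3.0625)
z*(104 - 117) = 49*(104 - 117)/16 = (49/16)*(-13) = -637/16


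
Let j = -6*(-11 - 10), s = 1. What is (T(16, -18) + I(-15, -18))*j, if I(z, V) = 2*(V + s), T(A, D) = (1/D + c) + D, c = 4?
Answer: -6055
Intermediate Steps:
T(A, D) = 4 + D + 1/D (T(A, D) = (1/D + 4) + D = (4 + 1/D) + D = 4 + D + 1/D)
j = 126 (j = -6*(-21) = 126)
I(z, V) = 2 + 2*V (I(z, V) = 2*(V + 1) = 2*(1 + V) = 2 + 2*V)
(T(16, -18) + I(-15, -18))*j = ((4 - 18 + 1/(-18)) + (2 + 2*(-18)))*126 = ((4 - 18 - 1/18) + (2 - 36))*126 = (-253/18 - 34)*126 = -865/18*126 = -6055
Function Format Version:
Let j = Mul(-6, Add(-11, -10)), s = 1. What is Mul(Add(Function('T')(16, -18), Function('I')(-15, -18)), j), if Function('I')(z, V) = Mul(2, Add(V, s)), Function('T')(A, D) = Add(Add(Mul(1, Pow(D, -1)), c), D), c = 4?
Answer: -6055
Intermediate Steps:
Function('T')(A, D) = Add(4, D, Pow(D, -1)) (Function('T')(A, D) = Add(Add(Mul(1, Pow(D, -1)), 4), D) = Add(Add(Pow(D, -1), 4), D) = Add(Add(4, Pow(D, -1)), D) = Add(4, D, Pow(D, -1)))
j = 126 (j = Mul(-6, -21) = 126)
Function('I')(z, V) = Add(2, Mul(2, V)) (Function('I')(z, V) = Mul(2, Add(V, 1)) = Mul(2, Add(1, V)) = Add(2, Mul(2, V)))
Mul(Add(Function('T')(16, -18), Function('I')(-15, -18)), j) = Mul(Add(Add(4, -18, Pow(-18, -1)), Add(2, Mul(2, -18))), 126) = Mul(Add(Add(4, -18, Rational(-1, 18)), Add(2, -36)), 126) = Mul(Add(Rational(-253, 18), -34), 126) = Mul(Rational(-865, 18), 126) = -6055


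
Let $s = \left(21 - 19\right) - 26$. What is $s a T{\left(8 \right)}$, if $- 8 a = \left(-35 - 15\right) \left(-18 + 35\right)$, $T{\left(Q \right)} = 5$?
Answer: $-12750$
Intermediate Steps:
$a = \frac{425}{4}$ ($a = - \frac{\left(-35 - 15\right) \left(-18 + 35\right)}{8} = - \frac{\left(-50\right) 17}{8} = \left(- \frac{1}{8}\right) \left(-850\right) = \frac{425}{4} \approx 106.25$)
$s = -24$ ($s = 2 - 26 = -24$)
$s a T{\left(8 \right)} = \left(-24\right) \frac{425}{4} \cdot 5 = \left(-2550\right) 5 = -12750$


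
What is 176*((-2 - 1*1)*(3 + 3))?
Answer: -3168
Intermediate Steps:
176*((-2 - 1*1)*(3 + 3)) = 176*((-2 - 1)*6) = 176*(-3*6) = 176*(-18) = -3168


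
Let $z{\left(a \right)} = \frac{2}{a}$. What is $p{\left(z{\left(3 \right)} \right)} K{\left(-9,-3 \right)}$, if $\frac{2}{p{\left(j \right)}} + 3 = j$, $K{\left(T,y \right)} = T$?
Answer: $\frac{54}{7} \approx 7.7143$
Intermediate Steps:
$p{\left(j \right)} = \frac{2}{-3 + j}$
$p{\left(z{\left(3 \right)} \right)} K{\left(-9,-3 \right)} = \frac{2}{-3 + \frac{2}{3}} \left(-9\right) = \frac{2}{- \frac{7}{3}} \left(-9\right) = 2 \left(- \frac{3}{7}\right) \left(-9\right) = \left(- \frac{6}{7}\right) \left(-9\right) = \frac{54}{7}$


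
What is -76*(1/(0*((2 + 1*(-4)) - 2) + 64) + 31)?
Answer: -37715/16 ≈ -2357.2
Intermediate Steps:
-76*(1/(0*((2 + 1*(-4)) - 2) + 64) + 31) = -76*(1/(0*((2 - 4) - 2) + 64) + 31) = -76*(1/(0*(-2 - 2) + 64) + 31) = -76*(1/(0*(-4) + 64) + 31) = -76*(1/(0 + 64) + 31) = -76*(1/64 + 31) = -76*1985/64 = -37715/16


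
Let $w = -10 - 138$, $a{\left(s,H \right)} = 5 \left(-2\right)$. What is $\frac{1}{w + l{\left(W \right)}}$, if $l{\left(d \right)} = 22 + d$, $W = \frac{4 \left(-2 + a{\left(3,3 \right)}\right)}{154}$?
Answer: $- \frac{77}{9726} \approx -0.0079169$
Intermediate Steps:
$a{\left(s,H \right)} = -10$
$W = - \frac{24}{77}$ ($W = \frac{4 \left(-2 - 10\right)}{154} = 4 \left(-12\right) \frac{1}{154} = \left(-48\right) \frac{1}{154} = - \frac{24}{77} \approx -0.31169$)
$w = -148$ ($w = -10 - 138 = -148$)
$\frac{1}{w + l{\left(W \right)}} = \frac{1}{-148 + \left(22 - \frac{24}{77}\right)} = \frac{1}{-148 + \frac{1670}{77}} = \frac{1}{- \frac{9726}{77}} = - \frac{77}{9726}$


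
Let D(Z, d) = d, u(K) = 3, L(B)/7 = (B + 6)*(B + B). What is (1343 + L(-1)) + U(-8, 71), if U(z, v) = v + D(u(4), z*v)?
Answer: 776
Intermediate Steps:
L(B) = 14*B*(6 + B) (L(B) = 7*((B + 6)*(B + B)) = 7*((6 + B)*(2*B)) = 7*(2*B*(6 + B)) = 14*B*(6 + B))
U(z, v) = v + v*z (U(z, v) = v + z*v = v + v*z)
(1343 + L(-1)) + U(-8, 71) = (1343 + 14*(-1)*(6 - 1)) + 71*(1 - 8) = (1343 + 14*(-1)*5) + 71*(-7) = (1343 - 70) - 497 = 1273 - 497 = 776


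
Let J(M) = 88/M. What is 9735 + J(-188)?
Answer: 457523/47 ≈ 9734.5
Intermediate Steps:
9735 + J(-188) = 9735 + 88/(-188) = 9735 + 88*(-1/188) = 9735 - 22/47 = 457523/47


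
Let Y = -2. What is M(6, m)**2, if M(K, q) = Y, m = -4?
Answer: 4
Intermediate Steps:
M(K, q) = -2
M(6, m)**2 = (-2)**2 = 4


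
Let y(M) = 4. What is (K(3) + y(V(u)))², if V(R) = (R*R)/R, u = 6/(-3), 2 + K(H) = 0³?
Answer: 4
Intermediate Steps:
K(H) = -2 (K(H) = -2 + 0³ = -2 + 0 = -2)
u = -2 (u = 6*(-⅓) = -2)
V(R) = R (V(R) = R²/R = R)
(K(3) + y(V(u)))² = (-2 + 4)² = 2² = 4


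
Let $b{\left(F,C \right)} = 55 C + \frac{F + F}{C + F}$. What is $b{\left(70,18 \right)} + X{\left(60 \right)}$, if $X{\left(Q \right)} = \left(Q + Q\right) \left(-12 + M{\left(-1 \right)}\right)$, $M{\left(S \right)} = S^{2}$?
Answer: $- \frac{7225}{22} \approx -328.41$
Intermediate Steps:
$X{\left(Q \right)} = - 22 Q$ ($X{\left(Q \right)} = \left(Q + Q\right) \left(-12 + \left(-1\right)^{2}\right) = 2 Q \left(-12 + 1\right) = 2 Q \left(-11\right) = - 22 Q$)
$b{\left(F,C \right)} = 55 C + \frac{2 F}{C + F}$
$b{\left(70,18 \right)} + X{\left(60 \right)} = \frac{2 \cdot 70 + 55 \cdot 18^{2} + 55 \cdot 18 \cdot 70}{18 + 70} - 1320 = \frac{140 + 55 \cdot 324 + 69300}{88} - 1320 = \frac{140 + 17820 + 69300}{88} - 1320 = \frac{1}{88} \cdot 87260 - 1320 = \frac{21815}{22} - 1320 = - \frac{7225}{22}$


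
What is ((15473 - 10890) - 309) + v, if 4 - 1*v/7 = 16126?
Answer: -108580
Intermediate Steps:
v = -112854 (v = 28 - 7*16126 = 28 - 112882 = -112854)
((15473 - 10890) - 309) + v = ((15473 - 10890) - 309) - 112854 = (4583 - 309) - 112854 = 4274 - 112854 = -108580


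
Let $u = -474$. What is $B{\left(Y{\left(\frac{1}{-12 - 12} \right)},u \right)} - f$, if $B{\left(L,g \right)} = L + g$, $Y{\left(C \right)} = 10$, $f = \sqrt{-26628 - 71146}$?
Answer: $-464 - i \sqrt{97774} \approx -464.0 - 312.69 i$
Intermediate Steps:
$f = i \sqrt{97774}$ ($f = \sqrt{-97774} = i \sqrt{97774} \approx 312.69 i$)
$B{\left(Y{\left(\frac{1}{-12 - 12} \right)},u \right)} - f = \left(10 - 474\right) - i \sqrt{97774} = -464 - i \sqrt{97774}$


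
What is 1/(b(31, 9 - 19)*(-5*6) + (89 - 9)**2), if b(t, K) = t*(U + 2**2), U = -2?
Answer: 1/4540 ≈ 0.00022026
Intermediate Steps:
b(t, K) = 2*t (b(t, K) = t*(-2 + 2**2) = t*(-2 + 4) = t*2 = 2*t)
1/(b(31, 9 - 19)*(-5*6) + (89 - 9)**2) = 1/((2*31)*(-5*6) + (89 - 9)**2) = 1/(62*(-30) + 80**2) = 1/(-1860 + 6400) = 1/4540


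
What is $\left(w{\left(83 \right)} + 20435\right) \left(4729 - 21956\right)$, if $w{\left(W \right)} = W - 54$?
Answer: $-352533328$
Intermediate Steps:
$w{\left(W \right)} = -54 + W$ ($w{\left(W \right)} = W - 54 = -54 + W$)
$\left(w{\left(83 \right)} + 20435\right) \left(4729 - 21956\right) = \left(\left(-54 + 83\right) + 20435\right) \left(4729 - 21956\right) = \left(29 + 20435\right) \left(-17227\right) = 20464 \left(-17227\right) = -352533328$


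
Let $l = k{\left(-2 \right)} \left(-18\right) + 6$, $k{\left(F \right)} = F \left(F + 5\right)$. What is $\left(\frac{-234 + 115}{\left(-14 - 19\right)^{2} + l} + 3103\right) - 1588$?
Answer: $\frac{1822426}{1203} \approx 1514.9$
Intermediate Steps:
$k{\left(F \right)} = F \left(5 + F\right)$
$l = 114$ ($l = - 2 \left(5 - 2\right) \left(-18\right) + 6 = \left(-2\right) 3 \left(-18\right) + 6 = \left(-6\right) \left(-18\right) + 6 = 108 + 6 = 114$)
$\left(\frac{-234 + 115}{\left(-14 - 19\right)^{2} + l} + 3103\right) - 1588 = \left(\frac{-234 + 115}{\left(-14 - 19\right)^{2} + 114} + 3103\right) - 1588 = \left(- \frac{119}{\left(-33\right)^{2} + 114} + 3103\right) - 1588 = \left(- \frac{119}{1089 + 114} + 3103\right) - 1588 = \left(- \frac{119}{1203} + 3103\right) - 1588 = \frac{3732790}{1203} - 1588 = \frac{1822426}{1203}$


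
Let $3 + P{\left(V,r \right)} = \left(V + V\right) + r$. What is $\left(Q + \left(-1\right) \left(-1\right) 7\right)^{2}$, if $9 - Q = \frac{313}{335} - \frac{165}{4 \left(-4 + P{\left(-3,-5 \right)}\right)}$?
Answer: $\frac{10547906209}{64641600} \approx 163.18$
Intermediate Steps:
$P{\left(V,r \right)} = -3 + r + 2 V$ ($P{\left(V,r \right)} = -3 + \left(\left(V + V\right) + r\right) = -3 + \left(2 V + r\right) = -3 + \left(r + 2 V\right) = -3 + r + 2 V$)
$Q = \frac{46423}{8040}$ ($Q = 9 - \left(\frac{313}{335} - \frac{165}{4 \left(-4 - 14\right)}\right) = 9 - \left(\frac{313}{335} - \frac{165}{4 \left(-18\right)}\right) = 9 - \left(\frac{313}{335} - \frac{165}{-72}\right) = 9 - \left(\frac{313}{335} - - \frac{55}{24}\right) = 9 - \left(\frac{313}{335} + \frac{55}{24}\right) = 9 - \frac{25937}{8040} = \frac{46423}{8040} \approx 5.774$)
$\left(Q + \left(-1\right) \left(-1\right) 7\right)^{2} = \left(\frac{46423}{8040} + \left(-1\right) \left(-1\right) 7\right)^{2} = \left(\frac{46423}{8040} + 1 \cdot 7\right)^{2} = \left(\frac{46423}{8040} + 7\right)^{2} = \left(\frac{102703}{8040}\right)^{2} = \frac{10547906209}{64641600}$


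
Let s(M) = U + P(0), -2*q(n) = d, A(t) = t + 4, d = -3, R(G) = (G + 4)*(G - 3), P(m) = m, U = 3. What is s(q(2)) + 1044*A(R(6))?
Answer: 35499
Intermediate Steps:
R(G) = (-3 + G)*(4 + G) (R(G) = (4 + G)*(-3 + G) = (-3 + G)*(4 + G))
A(t) = 4 + t
q(n) = 3/2 (q(n) = -½*(-3) = 3/2)
s(M) = 3 (s(M) = 3 + 0 = 3)
s(q(2)) + 1044*A(R(6)) = 3 + 1044*(4 + (-12 + 6 + 6²)) = 3 + 1044*(4 + (-12 + 6 + 36)) = 3 + 1044*(4 + 30) = 3 + 1044*34 = 3 + 35496 = 35499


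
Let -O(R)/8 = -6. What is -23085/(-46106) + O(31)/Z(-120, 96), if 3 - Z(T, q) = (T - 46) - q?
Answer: 8330613/12218090 ≈ 0.68183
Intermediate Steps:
Z(T, q) = 49 + q - T (Z(T, q) = 3 - ((T - 46) - q) = 3 - ((-46 + T) - q) = 3 - (-46 + T - q) = 3 + (46 + q - T) = 49 + q - T)
O(R) = 48 (O(R) = -8*(-6) = 48)
-23085/(-46106) + O(31)/Z(-120, 96) = -23085/(-46106) + 48/(49 + 96 - 1*(-120)) = -23085*(-1/46106) + 48/(49 + 96 + 120) = 23085/46106 + 48/265 = 8330613/12218090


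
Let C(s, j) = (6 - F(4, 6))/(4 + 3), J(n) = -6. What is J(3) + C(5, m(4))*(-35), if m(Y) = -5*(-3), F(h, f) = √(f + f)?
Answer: -36 + 10*√3 ≈ -18.680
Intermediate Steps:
F(h, f) = √2*√f (F(h, f) = √(2*f) = √2*√f)
m(Y) = 15
C(s, j) = 6/7 - 2*√3/7 (C(s, j) = (6 - √2*√6)/(4 + 3) = (6 - 2*√3)/7 = (6 - 2*√3)*(⅐) = 6/7 - 2*√3/7)
J(3) + C(5, m(4))*(-35) = -6 + (6/7 - 2*√3/7)*(-35) = -6 + (-30 + 10*√3) = -36 + 10*√3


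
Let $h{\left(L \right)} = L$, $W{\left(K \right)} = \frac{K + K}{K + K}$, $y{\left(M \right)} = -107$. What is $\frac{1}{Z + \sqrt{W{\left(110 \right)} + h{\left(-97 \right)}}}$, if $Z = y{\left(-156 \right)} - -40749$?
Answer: $\frac{20321}{825886130} - \frac{i \sqrt{6}}{412943065} \approx 2.4605 \cdot 10^{-5} - 5.9318 \cdot 10^{-9} i$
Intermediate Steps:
$W{\left(K \right)} = 1$ ($W{\left(K \right)} = \frac{2 K}{2 K} = 2 K \frac{1}{2 K} = 1$)
$Z = 40642$ ($Z = -107 - -40749 = -107 + 40749 = 40642$)
$\frac{1}{Z + \sqrt{W{\left(110 \right)} + h{\left(-97 \right)}}} = \frac{1}{40642 + \sqrt{1 - 97}} = \frac{1}{40642 + \sqrt{-96}} = \frac{1}{40642 + 4 i \sqrt{6}}$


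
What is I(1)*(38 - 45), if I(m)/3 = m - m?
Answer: 0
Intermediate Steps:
I(m) = 0 (I(m) = 3*(m - m) = 3*0 = 0)
I(1)*(38 - 45) = 0*(38 - 45) = 0*(-7) = 0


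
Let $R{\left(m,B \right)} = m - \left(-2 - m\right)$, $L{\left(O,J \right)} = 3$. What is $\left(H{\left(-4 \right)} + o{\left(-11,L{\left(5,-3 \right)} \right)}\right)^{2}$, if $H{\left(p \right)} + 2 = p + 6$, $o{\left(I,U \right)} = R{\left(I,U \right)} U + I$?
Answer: $5041$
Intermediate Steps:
$R{\left(m,B \right)} = 2 + 2 m$ ($R{\left(m,B \right)} = m + \left(2 + m\right) = 2 + 2 m$)
$o{\left(I,U \right)} = I + U \left(2 + 2 I\right)$ ($o{\left(I,U \right)} = \left(2 + 2 I\right) U + I = U \left(2 + 2 I\right) + I = I + U \left(2 + 2 I\right)$)
$H{\left(p \right)} = 4 + p$ ($H{\left(p \right)} = -2 + \left(p + 6\right) = -2 + \left(6 + p\right) = 4 + p$)
$\left(H{\left(-4 \right)} + o{\left(-11,L{\left(5,-3 \right)} \right)}\right)^{2} = \left(\left(4 - 4\right) + \left(-11 + 2 \cdot 3 \left(1 - 11\right)\right)\right)^{2} = \left(0 + \left(-11 + 2 \cdot 3 \left(-10\right)\right)\right)^{2} = \left(0 - 71\right)^{2} = \left(-71\right)^{2} = 5041$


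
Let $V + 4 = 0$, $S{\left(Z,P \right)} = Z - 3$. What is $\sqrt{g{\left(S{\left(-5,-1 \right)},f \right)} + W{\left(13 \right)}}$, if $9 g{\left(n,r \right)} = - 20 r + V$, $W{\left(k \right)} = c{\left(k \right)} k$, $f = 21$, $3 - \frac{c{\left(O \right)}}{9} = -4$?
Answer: $\frac{\sqrt{6947}}{3} \approx 27.783$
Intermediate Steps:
$c{\left(O \right)} = 63$ ($c{\left(O \right)} = 27 - -36 = 27 + 36 = 63$)
$S{\left(Z,P \right)} = -3 + Z$
$V = -4$ ($V = -4 + 0 = -4$)
$W{\left(k \right)} = 63 k$
$g{\left(n,r \right)} = - \frac{4}{9} - \frac{20 r}{9}$ ($g{\left(n,r \right)} = \frac{- 20 r - 4}{9} = \frac{-4 - 20 r}{9} = - \frac{4}{9} - \frac{20 r}{9}$)
$\sqrt{g{\left(S{\left(-5,-1 \right)},f \right)} + W{\left(13 \right)}} = \sqrt{\left(- \frac{4}{9} - \frac{140}{3}\right) + 63 \cdot 13} = \sqrt{\left(- \frac{4}{9} - \frac{140}{3}\right) + 819} = \sqrt{- \frac{424}{9} + 819} = \sqrt{\frac{6947}{9}} = \frac{\sqrt{6947}}{3}$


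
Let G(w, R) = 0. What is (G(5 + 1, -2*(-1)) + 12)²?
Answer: 144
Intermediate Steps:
(G(5 + 1, -2*(-1)) + 12)² = (0 + 12)² = 12² = 144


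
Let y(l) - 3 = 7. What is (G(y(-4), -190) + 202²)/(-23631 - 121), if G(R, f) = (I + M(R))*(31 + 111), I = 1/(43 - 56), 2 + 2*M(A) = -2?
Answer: -263309/154388 ≈ -1.7055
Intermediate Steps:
M(A) = -2 (M(A) = -1 + (½)*(-2) = -1 - 1 = -2)
I = -1/13 (I = 1/(-13) = -1/13 ≈ -0.076923)
y(l) = 10 (y(l) = 3 + 7 = 10)
G(R, f) = -3834/13 (G(R, f) = (-1/13 - 2)*(31 + 111) = -27/13*142 = -3834/13)
(G(y(-4), -190) + 202²)/(-23631 - 121) = (-3834/13 + 202²)/(-23631 - 121) = (-3834/13 + 40804)/(-23752) = (526618/13)*(-1/23752) = -263309/154388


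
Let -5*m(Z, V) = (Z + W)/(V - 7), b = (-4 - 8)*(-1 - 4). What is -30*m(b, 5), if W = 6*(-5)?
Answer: -90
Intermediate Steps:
W = -30
b = 60 (b = -12*(-5) = 60)
m(Z, V) = -(-30 + Z)/(5*(-7 + V)) (m(Z, V) = -(Z - 30)/(5*(V - 7)) = -(-30 + Z)/(5*(-7 + V)))
-30*m(b, 5) = -6*(30 - 1*60)/(-7 + 5) = -6*(30 - 60)/(-2) = -6*(-1)*(-30)/2 = -30*3 = -90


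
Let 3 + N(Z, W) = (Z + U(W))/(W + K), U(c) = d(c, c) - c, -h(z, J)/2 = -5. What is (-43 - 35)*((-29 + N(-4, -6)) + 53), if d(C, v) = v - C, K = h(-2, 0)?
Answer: -1677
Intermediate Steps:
h(z, J) = 10 (h(z, J) = -2*(-5) = 10)
K = 10
U(c) = -c (U(c) = (c - c) - c = 0 - c = -c)
N(Z, W) = -3 + (Z - W)/(10 + W) (N(Z, W) = -3 + (Z - W)/(W + 10) = -3 + (Z - W)/(10 + W))
(-43 - 35)*((-29 + N(-4, -6)) + 53) = (-43 - 35)*((-29 + (-30 - 4 - 4*(-6))/(10 - 6)) + 53) = -78*((-29 + (-30 - 4 + 24)/4) + 53) = -78*((-29 + (1/4)*(-10)) + 53) = -78*((-29 - 5/2) + 53) = -78*(-63/2 + 53) = -78*43/2 = -1677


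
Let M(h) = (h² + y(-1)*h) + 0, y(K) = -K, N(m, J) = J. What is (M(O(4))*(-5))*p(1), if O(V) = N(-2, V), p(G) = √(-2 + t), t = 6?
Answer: -200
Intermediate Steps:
p(G) = 2 (p(G) = √(-2 + 6) = √4 = 2)
O(V) = V
M(h) = h + h² (M(h) = (h² + (-1*(-1))*h) + 0 = (h² + 1*h) + 0 = (h² + h) + 0 = (h + h²) + 0 = h + h²)
(M(O(4))*(-5))*p(1) = ((4*(1 + 4))*(-5))*2 = ((4*5)*(-5))*2 = (20*(-5))*2 = -100*2 = -200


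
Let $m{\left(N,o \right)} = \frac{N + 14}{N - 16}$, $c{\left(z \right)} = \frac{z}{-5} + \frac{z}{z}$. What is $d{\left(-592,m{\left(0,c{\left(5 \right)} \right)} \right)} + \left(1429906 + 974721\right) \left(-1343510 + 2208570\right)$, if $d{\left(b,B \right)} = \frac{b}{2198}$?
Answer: $\frac{2286081149249084}{1099} \approx 2.0801 \cdot 10^{12}$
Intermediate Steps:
$c{\left(z \right)} = 1 - \frac{z}{5}$ ($c{\left(z \right)} = z \left(- \frac{1}{5}\right) + 1 = - \frac{z}{5} + 1 = 1 - \frac{z}{5}$)
$m{\left(N,o \right)} = \frac{14 + N}{-16 + N}$
$d{\left(b,B \right)} = \frac{b}{2198}$ ($d{\left(b,B \right)} = b \frac{1}{2198} = \frac{b}{2198}$)
$d{\left(-592,m{\left(0,c{\left(5 \right)} \right)} \right)} + \left(1429906 + 974721\right) \left(-1343510 + 2208570\right) = \frac{1}{2198} \left(-592\right) + \left(1429906 + 974721\right) \left(-1343510 + 2208570\right) = - \frac{296}{1099} + 2404627 \cdot 865060 = - \frac{296}{1099} + 2080146632620 = \frac{2286081149249084}{1099}$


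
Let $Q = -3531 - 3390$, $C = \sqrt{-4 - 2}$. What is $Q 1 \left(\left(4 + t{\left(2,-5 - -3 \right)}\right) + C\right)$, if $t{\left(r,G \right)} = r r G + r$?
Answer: $13842 - 6921 i \sqrt{6} \approx 13842.0 - 16953.0 i$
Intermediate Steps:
$C = i \sqrt{6}$ ($C = \sqrt{-6} = i \sqrt{6} \approx 2.4495 i$)
$t{\left(r,G \right)} = r + G r^{2}$ ($t{\left(r,G \right)} = r^{2} G + r = G r^{2} + r = r + G r^{2}$)
$Q = -6921$ ($Q = -3531 - 3390 = -6921$)
$Q 1 \left(\left(4 + t{\left(2,-5 - -3 \right)}\right) + C\right) = - 6921 \cdot 1 \left(\left(4 + 2 \left(1 + \left(-5 - -3\right) 2\right)\right) + i \sqrt{6}\right) = - 6921 \cdot 1 \left(\left(4 + 2 \left(1 + \left(-5 + 3\right) 2\right)\right) + i \sqrt{6}\right) = - 6921 \cdot 1 \left(\left(4 + 2 \left(1 - 4\right)\right) + i \sqrt{6}\right) = - 6921 \cdot 1 \left(\left(4 + 2 \left(-3\right)\right) + i \sqrt{6}\right) = - 6921 \cdot 1 \left(\left(4 - 6\right) + i \sqrt{6}\right) = - 6921 \cdot 1 \left(-2 + i \sqrt{6}\right) = - 6921 \left(-2 + i \sqrt{6}\right) = 13842 - 6921 i \sqrt{6}$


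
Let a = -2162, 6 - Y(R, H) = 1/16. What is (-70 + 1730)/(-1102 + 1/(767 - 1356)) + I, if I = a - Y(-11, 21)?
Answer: -22530247113/10385264 ≈ -2169.4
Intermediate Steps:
Y(R, H) = 95/16 (Y(R, H) = 6 - 1/16 = 95/16)
I = -34687/16 (I = -2162 - 1*95/16 = -2162 - 95/16 = -34687/16 ≈ -2167.9)
(-70 + 1730)/(-1102 + 1/(767 - 1356)) + I = (-70 + 1730)/(-1102 + 1/(767 - 1356)) - 34687/16 = 1660/(-1102 + 1/(-589)) - 34687/16 = 1660/(-1102 - 1/589) - 34687/16 = 1660/(-649079/589) - 34687/16 = 1660*(-589/649079) - 34687/16 = -977740/649079 - 34687/16 = -22530247113/10385264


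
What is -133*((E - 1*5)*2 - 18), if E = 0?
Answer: 3724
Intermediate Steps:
-133*((E - 1*5)*2 - 18) = -133*((0 - 1*5)*2 - 18) = -133*((0 - 5)*2 - 18) = -133*(-5*2 - 18) = -133*(-10 - 18) = -133*(-28) = 3724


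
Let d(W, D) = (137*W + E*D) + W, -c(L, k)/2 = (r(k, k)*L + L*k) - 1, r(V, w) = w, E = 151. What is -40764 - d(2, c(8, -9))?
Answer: -84830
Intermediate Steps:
c(L, k) = 2 - 4*L*k (c(L, k) = -2*((k*L + L*k) - 1) = -2*((L*k + L*k) - 1) = -2*(2*L*k - 1) = -2*(-1 + 2*L*k) = 2 - 4*L*k)
d(W, D) = 138*W + 151*D (d(W, D) = (137*W + 151*D) + W = 138*W + 151*D)
-40764 - d(2, c(8, -9)) = -40764 - (138*2 + 151*(2 - 4*8*(-9))) = -40764 - (276 + 151*(2 + 288)) = -40764 - (276 + 151*290) = -40764 - (276 + 43790) = -40764 - 1*44066 = -40764 - 44066 = -84830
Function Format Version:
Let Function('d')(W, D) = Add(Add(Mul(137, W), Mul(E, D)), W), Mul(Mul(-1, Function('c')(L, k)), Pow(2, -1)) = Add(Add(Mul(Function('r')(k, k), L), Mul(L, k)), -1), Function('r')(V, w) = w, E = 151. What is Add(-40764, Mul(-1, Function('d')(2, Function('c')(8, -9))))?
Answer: -84830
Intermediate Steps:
Function('c')(L, k) = Add(2, Mul(-4, L, k)) (Function('c')(L, k) = Mul(-2, Add(Add(Mul(k, L), Mul(L, k)), -1)) = Mul(-2, Add(Add(Mul(L, k), Mul(L, k)), -1)) = Mul(-2, Add(Mul(2, L, k), -1)) = Mul(-2, Add(-1, Mul(2, L, k))) = Add(2, Mul(-4, L, k)))
Function('d')(W, D) = Add(Mul(138, W), Mul(151, D)) (Function('d')(W, D) = Add(Add(Mul(137, W), Mul(151, D)), W) = Add(Mul(138, W), Mul(151, D)))
Add(-40764, Mul(-1, Function('d')(2, Function('c')(8, -9)))) = Add(-40764, Mul(-1, Add(Mul(138, 2), Mul(151, Add(2, Mul(-4, 8, -9)))))) = Add(-40764, Mul(-1, Add(276, Mul(151, Add(2, 288))))) = Add(-40764, Mul(-1, Add(276, Mul(151, 290)))) = Add(-40764, Mul(-1, Add(276, 43790))) = Add(-40764, Mul(-1, 44066)) = Add(-40764, -44066) = -84830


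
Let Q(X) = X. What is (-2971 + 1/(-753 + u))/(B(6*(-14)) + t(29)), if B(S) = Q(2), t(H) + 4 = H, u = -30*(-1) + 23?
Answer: -2079701/18900 ≈ -110.04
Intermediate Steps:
u = 53 (u = 30 + 23 = 53)
t(H) = -4 + H
B(S) = 2
(-2971 + 1/(-753 + u))/(B(6*(-14)) + t(29)) = (-2971 + 1/(-753 + 53))/(2 + (-4 + 29)) = (-2971 + 1/(-700))/(2 + 25) = (-2971 - 1/700)/27 = -2079701/700*1/27 = -2079701/18900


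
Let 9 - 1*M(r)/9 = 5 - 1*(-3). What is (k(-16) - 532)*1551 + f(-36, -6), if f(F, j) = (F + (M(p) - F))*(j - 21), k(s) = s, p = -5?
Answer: -850191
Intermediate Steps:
M(r) = 9 (M(r) = 81 - 9*(5 - 1*(-3)) = 81 - 9*(5 + 3) = 81 - 9*8 = 81 - 72 = 9)
f(F, j) = -189 + 9*j (f(F, j) = (F + (9 - F))*(j - 21) = 9*(-21 + j) = -189 + 9*j)
(k(-16) - 532)*1551 + f(-36, -6) = (-16 - 532)*1551 + (-189 + 9*(-6)) = -548*1551 + (-189 - 54) = -849948 - 243 = -850191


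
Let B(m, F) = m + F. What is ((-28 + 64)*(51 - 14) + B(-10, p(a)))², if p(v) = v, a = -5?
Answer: 1734489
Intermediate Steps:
B(m, F) = F + m
((-28 + 64)*(51 - 14) + B(-10, p(a)))² = ((-28 + 64)*(51 - 14) + (-5 - 10))² = (36*37 - 15)² = (1332 - 15)² = 1317² = 1734489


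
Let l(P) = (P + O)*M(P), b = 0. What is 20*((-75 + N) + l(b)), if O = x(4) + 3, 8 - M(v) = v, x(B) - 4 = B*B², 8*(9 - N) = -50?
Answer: 10165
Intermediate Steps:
N = 61/4 (N = 9 - ⅛*(-50) = 9 + 25/4 = 61/4 ≈ 15.250)
x(B) = 4 + B³ (x(B) = 4 + B*B² = 4 + B³)
M(v) = 8 - v
O = 71 (O = (4 + 4³) + 3 = (4 + 64) + 3 = 68 + 3 = 71)
l(P) = (8 - P)*(71 + P) (l(P) = (P + 71)*(8 - P) = (71 + P)*(8 - P) = (8 - P)*(71 + P))
20*((-75 + N) + l(b)) = 20*((-75 + 61/4) - (-8 + 0)*(71 + 0)) = 20*(-239/4 - 1*(-8)*71) = 20*(-239/4 + 568) = 20*(2033/4) = 10165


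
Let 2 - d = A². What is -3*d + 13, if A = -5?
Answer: 82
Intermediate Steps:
d = -23 (d = 2 - 1*(-5)² = 2 - 1*25 = 2 - 25 = -23)
-3*d + 13 = -3*(-23) + 13 = 69 + 13 = 82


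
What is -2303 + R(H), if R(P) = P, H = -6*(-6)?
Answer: -2267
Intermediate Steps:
H = 36
-2303 + R(H) = -2303 + 36 = -2267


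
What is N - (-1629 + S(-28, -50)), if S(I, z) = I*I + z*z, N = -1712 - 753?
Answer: -4120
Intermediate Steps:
N = -2465
S(I, z) = I² + z²
N - (-1629 + S(-28, -50)) = -2465 - (-1629 + ((-28)² + (-50)²)) = -2465 - (-1629 + (784 + 2500)) = -2465 - (-1629 + 3284) = -2465 - 1*1655 = -2465 - 1655 = -4120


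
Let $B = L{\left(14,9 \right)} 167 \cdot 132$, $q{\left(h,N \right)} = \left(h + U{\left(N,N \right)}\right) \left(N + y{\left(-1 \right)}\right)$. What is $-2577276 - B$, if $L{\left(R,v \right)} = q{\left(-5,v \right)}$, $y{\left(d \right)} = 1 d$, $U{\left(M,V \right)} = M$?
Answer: $-3282684$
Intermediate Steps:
$y{\left(d \right)} = d$
$q{\left(h,N \right)} = \left(-1 + N\right) \left(N + h\right)$ ($q{\left(h,N \right)} = \left(h + N\right) \left(N - 1\right) = \left(N + h\right) \left(-1 + N\right) = \left(-1 + N\right) \left(N + h\right)$)
$L{\left(R,v \right)} = 5 + v^{2} - 6 v$ ($L{\left(R,v \right)} = v^{2} - v - -5 + v \left(-5\right) = v^{2} - v + 5 - 5 v = 5 + v^{2} - 6 v$)
$B = 705408$ ($B = \left(5 + 9^{2} - 54\right) 167 \cdot 132 = \left(5 + 81 - 54\right) 167 \cdot 132 = 32 \cdot 167 \cdot 132 = 5344 \cdot 132 = 705408$)
$-2577276 - B = -2577276 - 705408 = -3282684$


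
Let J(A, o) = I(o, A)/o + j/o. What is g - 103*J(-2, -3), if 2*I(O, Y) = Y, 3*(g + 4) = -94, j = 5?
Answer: 102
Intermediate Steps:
g = -106/3 (g = -4 + (⅓)*(-94) = -4 - 94/3 = -106/3 ≈ -35.333)
I(O, Y) = Y/2
J(A, o) = 5/o + A/(2*o) (J(A, o) = (A/2)/o + 5/o = A/(2*o) + 5/o = 5/o + A/(2*o))
g - 103*J(-2, -3) = -106/3 - 103*(10 - 2)/(2*(-3)) = -106/3 - 103*(-1)*8/(2*3) = -106/3 - 103*(-4/3) = -106/3 + 412/3 = 102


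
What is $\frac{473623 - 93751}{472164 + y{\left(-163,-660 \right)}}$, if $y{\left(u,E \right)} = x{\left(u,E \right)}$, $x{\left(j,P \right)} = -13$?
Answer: $\frac{379872}{472151} \approx 0.80456$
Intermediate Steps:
$y{\left(u,E \right)} = -13$
$\frac{473623 - 93751}{472164 + y{\left(-163,-660 \right)}} = \frac{473623 - 93751}{472164 - 13} = \frac{379872}{472151}$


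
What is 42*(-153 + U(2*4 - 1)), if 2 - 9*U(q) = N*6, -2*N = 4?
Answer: -19082/3 ≈ -6360.7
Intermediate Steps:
N = -2 (N = -1/2*4 = -2)
U(q) = 14/9 (U(q) = 2/9 - (-2)*6/9 = 2/9 - 1/9*(-12) = 2/9 + 4/3 = 14/9)
42*(-153 + U(2*4 - 1)) = 42*(-153 + 14/9) = 42*(-1363/9) = -19082/3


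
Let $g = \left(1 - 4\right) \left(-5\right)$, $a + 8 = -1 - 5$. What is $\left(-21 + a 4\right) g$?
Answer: $-1155$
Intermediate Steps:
$a = -14$ ($a = -8 - 6 = -14$)
$g = 15$ ($g = \left(-3\right) \left(-5\right) = 15$)
$\left(-21 + a 4\right) g = \left(-21 - 56\right) 15 = \left(-77\right) 15 = -1155$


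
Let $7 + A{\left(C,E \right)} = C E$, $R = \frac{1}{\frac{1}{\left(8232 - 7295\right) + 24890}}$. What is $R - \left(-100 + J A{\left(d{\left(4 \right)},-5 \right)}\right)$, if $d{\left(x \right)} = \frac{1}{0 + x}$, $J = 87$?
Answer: $\frac{106579}{4} \approx 26645.0$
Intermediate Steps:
$d{\left(x \right)} = \frac{1}{x}$
$R = 25827$ ($R = \frac{1}{\frac{1}{937 + 24890}} = \frac{1}{\frac{1}{25827}} = 25827$)
$A{\left(C,E \right)} = -7 + C E$
$R - \left(-100 + J A{\left(d{\left(4 \right)},-5 \right)}\right) = 25827 - \left(-100 + 87 \left(-7 + \frac{1}{4} \left(-5\right)\right)\right) = 25827 - \left(-100 + 87 \left(-7 - \frac{5}{4}\right)\right) = 25827 - \left(-100 + 87 \left(- \frac{33}{4}\right)\right) = 25827 - \left(-100 - \frac{2871}{4}\right) = 25827 - - \frac{3271}{4} = 25827 + \frac{3271}{4} = \frac{106579}{4}$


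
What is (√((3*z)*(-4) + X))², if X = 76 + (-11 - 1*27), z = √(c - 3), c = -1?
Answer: 38 - 24*I ≈ 38.0 - 24.0*I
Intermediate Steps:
z = 2*I (z = √(-1 - 3) = √(-4) = 2*I ≈ 2.0*I)
X = 38 (X = 76 + (-11 - 27) = 76 - 38 = 38)
(√((3*z)*(-4) + X))² = (√((3*(2*I))*(-4) + 38))² = (√((6*I)*(-4) + 38))² = (√(-24*I + 38))² = (√(38 - 24*I))² = 38 - 24*I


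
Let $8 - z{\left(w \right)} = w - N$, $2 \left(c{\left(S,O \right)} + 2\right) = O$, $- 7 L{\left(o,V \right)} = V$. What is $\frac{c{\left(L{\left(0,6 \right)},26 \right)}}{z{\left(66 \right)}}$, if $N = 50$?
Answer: $- \frac{11}{8} \approx -1.375$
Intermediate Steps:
$L{\left(o,V \right)} = - \frac{V}{7}$
$c{\left(S,O \right)} = -2 + \frac{O}{2}$
$z{\left(w \right)} = 58 - w$ ($z{\left(w \right)} = 8 - \left(w - 50\right) = 8 - \left(-50 + w\right) = 58 - w$)
$\frac{c{\left(L{\left(0,6 \right)},26 \right)}}{z{\left(66 \right)}} = \frac{-2 + \frac{1}{2} \cdot 26}{58 - 66} = \frac{-2 + 13}{58 - 66} = \frac{11}{-8} = 11 \left(- \frac{1}{8}\right) = - \frac{11}{8}$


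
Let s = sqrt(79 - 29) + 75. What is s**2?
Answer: 5675 + 750*sqrt(2) ≈ 6735.7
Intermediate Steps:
s = 75 + 5*sqrt(2) (s = sqrt(50) + 75 = 5*sqrt(2) + 75 = 75 + 5*sqrt(2) ≈ 82.071)
s**2 = (75 + 5*sqrt(2))**2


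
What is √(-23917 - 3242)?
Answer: I*√27159 ≈ 164.8*I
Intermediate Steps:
√(-23917 - 3242) = √(-27159) = I*√27159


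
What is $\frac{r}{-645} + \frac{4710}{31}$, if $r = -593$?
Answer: $\frac{3056333}{19995} \approx 152.85$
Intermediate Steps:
$\frac{r}{-645} + \frac{4710}{31} = - \frac{593}{-645} + \frac{4710}{31} = \left(-593\right) \left(- \frac{1}{645}\right) + 4710 \cdot \frac{1}{31} = \frac{593}{645} + \frac{4710}{31} = \frac{3056333}{19995}$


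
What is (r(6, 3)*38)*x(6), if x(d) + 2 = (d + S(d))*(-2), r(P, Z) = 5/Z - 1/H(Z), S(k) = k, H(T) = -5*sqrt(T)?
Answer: -4940/3 - 988*sqrt(3)/15 ≈ -1760.8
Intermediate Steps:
r(P, Z) = 5/Z + 1/(5*sqrt(Z)) (r(P, Z) = 5/Z - 1/((-5*sqrt(Z))) = 5/Z - (-1)/(5*sqrt(Z)) = 5/Z + 1/(5*sqrt(Z)))
x(d) = -2 - 4*d (x(d) = -2 + (d + d)*(-2) = -2 + (2*d)*(-2) = -2 - 4*d)
(r(6, 3)*38)*x(6) = ((5/3 + 1/(5*sqrt(3)))*38)*(-2 - 4*6) = ((5*(1/3) + (sqrt(3)/3)/5)*38)*(-2 - 24) = ((5/3 + sqrt(3)/15)*38)*(-26) = (190/3 + 38*sqrt(3)/15)*(-26) = -4940/3 - 988*sqrt(3)/15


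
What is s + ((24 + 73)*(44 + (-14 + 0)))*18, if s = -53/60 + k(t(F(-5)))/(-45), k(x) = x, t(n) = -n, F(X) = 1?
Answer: 1885649/36 ≈ 52379.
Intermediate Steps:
s = -31/36 (s = -53/60 - 1*1/(-45) = -53*1/60 - 1*(-1/45) = -53/60 + 1/45 = -31/36 ≈ -0.86111)
s + ((24 + 73)*(44 + (-14 + 0)))*18 = -31/36 + ((24 + 73)*(44 + (-14 + 0)))*18 = -31/36 + (97*(44 - 14))*18 = -31/36 + (97*30)*18 = -31/36 + 2910*18 = -31/36 + 52380 = 1885649/36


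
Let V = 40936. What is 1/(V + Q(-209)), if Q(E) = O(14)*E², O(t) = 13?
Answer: 1/608789 ≈ 1.6426e-6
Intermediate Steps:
Q(E) = 13*E²
1/(V + Q(-209)) = 1/(40936 + 13*(-209)²) = 1/(40936 + 13*43681) = 1/(40936 + 567853) = 1/608789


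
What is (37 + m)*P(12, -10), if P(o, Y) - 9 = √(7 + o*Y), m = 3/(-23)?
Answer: 7632/23 + 848*I*√113/23 ≈ 331.83 + 391.93*I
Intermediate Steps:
m = -3/23 (m = 3*(-1/23) = -3/23 ≈ -0.13043)
P(o, Y) = 9 + √(7 + Y*o) (P(o, Y) = 9 + √(7 + o*Y) = 9 + √(7 + Y*o))
(37 + m)*P(12, -10) = (37 - 3/23)*(9 + √(7 - 10*12)) = 848*(9 + √(7 - 120))/23 = 848*(9 + √(-113))/23 = 848*(9 + I*√113)/23 = 7632/23 + 848*I*√113/23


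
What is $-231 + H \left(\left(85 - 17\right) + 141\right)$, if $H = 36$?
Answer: $7293$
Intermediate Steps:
$-231 + H \left(\left(85 - 17\right) + 141\right) = -231 + 36 \left(\left(85 - 17\right) + 141\right) = -231 + 36 \left(68 + 141\right) = -231 + 36 \cdot 209 = -231 + 7524 = 7293$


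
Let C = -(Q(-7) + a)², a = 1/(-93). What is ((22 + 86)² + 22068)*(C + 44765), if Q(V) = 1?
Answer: 1451090750708/961 ≈ 1.5100e+9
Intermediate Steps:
a = -1/93 ≈ -0.010753
C = -8464/8649 (C = -(1 - 1/93)² = -(92/93)² = -1*8464/8649 = -8464/8649 ≈ -0.97861)
((22 + 86)² + 22068)*(C + 44765) = ((22 + 86)² + 22068)*(-8464/8649 + 44765) = (108² + 22068)*(387164021/8649) = (11664 + 22068)*(387164021/8649) = 33732*(387164021/8649) = 1451090750708/961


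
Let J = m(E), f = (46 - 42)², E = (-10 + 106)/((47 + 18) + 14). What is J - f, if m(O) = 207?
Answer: 191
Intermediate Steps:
E = 96/79 (E = 96/(65 + 14) = 96/79 ≈ 1.2152)
f = 16 (f = 4² = 16)
J = 207
J - f = 207 - 1*16 = 207 - 16 = 191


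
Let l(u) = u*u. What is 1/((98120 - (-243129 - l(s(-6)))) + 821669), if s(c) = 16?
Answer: 1/1163174 ≈ 8.5972e-7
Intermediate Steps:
l(u) = u²
1/((98120 - (-243129 - l(s(-6)))) + 821669) = 1/((98120 - (-243129 - 1*16²)) + 821669) = 1/((98120 - (-243129 - 1*256)) + 821669) = 1/((98120 - (-243129 - 256)) + 821669) = 1/((98120 - 1*(-243385)) + 821669) = 1/((98120 + 243385) + 821669) = 1/(341505 + 821669) = 1/1163174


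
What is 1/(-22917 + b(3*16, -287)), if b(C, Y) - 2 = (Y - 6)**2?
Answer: 1/62934 ≈ 1.5890e-5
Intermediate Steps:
b(C, Y) = 2 + (-6 + Y)**2 (b(C, Y) = 2 + (Y - 6)**2 = 2 + (-6 + Y)**2)
1/(-22917 + b(3*16, -287)) = 1/(-22917 + (2 + (-6 - 287)**2)) = 1/(-22917 + (2 + (-293)**2)) = 1/(-22917 + (2 + 85849)) = 1/(-22917 + 85851) = 1/62934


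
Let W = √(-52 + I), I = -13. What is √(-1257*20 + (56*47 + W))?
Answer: √(-22508 + I*√65) ≈ 0.027 + 150.03*I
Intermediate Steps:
W = I*√65 (W = √(-52 - 13) = √(-65) = I*√65 ≈ 8.0623*I)
√(-1257*20 + (56*47 + W)) = √(-1257*20 + (56*47 + I*√65)) = √(-25140 + (2632 + I*√65)) = √(-22508 + I*√65)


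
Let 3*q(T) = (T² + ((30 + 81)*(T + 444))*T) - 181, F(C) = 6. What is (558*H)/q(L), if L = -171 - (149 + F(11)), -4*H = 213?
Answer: 59427/2775902 ≈ 0.021408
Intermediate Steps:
H = -213/4 (H = -¼*213 = -213/4 ≈ -53.250)
L = -326 (L = -171 - (149 + 6) = -171 - 1*155 = -171 - 155 = -326)
q(T) = -181/3 + T²/3 + T*(49284 + 111*T)/3 (q(T) = ((T² + ((30 + 81)*(T + 444))*T) - 181)/3 = ((T² + (111*(444 + T))*T) - 181)/3 = ((T² + (49284 + 111*T)*T) - 181)/3 = ((T² + T*(49284 + 111*T)) - 181)/3 = (-181 + T² + T*(49284 + 111*T))/3 = -181/3 + T²/3 + T*(49284 + 111*T)/3)
(558*H)/q(L) = (558*(-213/4))/(-181/3 + 16428*(-326) + (112/3)*(-326)²) = -59427/(2*(-181/3 - 5355528 + (112/3)*106276)) = -59427/(2*(-181/3 - 5355528 + 11902912/3)) = -59427/2/(-1387951) = -59427/2*(-1/1387951) = 59427/2775902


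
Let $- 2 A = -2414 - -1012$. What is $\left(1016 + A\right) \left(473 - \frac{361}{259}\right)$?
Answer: $\frac{209724682}{259} \approx 8.0975 \cdot 10^{5}$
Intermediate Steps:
$A = 701$ ($A = - \frac{-2414 - -1012}{2} = - \frac{-2414 + 1012}{2} = \left(- \frac{1}{2}\right) \left(-1402\right) = 701$)
$\left(1016 + A\right) \left(473 - \frac{361}{259}\right) = \left(1016 + 701\right) \left(473 - \frac{361}{259}\right) = 1717 \left(473 - \frac{361}{259}\right) = 1717 \cdot \frac{122146}{259} = \frac{209724682}{259}$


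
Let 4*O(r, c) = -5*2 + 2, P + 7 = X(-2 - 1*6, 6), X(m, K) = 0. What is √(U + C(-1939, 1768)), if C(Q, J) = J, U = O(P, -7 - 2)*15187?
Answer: I*√28606 ≈ 169.13*I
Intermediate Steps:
P = -7 (P = -7 + 0 = -7)
O(r, c) = -2 (O(r, c) = (-5*2 + 2)/4 = (-10 + 2)/4 = (¼)*(-8) = -2)
U = -30374 (U = -2*15187 = -30374)
√(U + C(-1939, 1768)) = √(-30374 + 1768) = √(-28606) = I*√28606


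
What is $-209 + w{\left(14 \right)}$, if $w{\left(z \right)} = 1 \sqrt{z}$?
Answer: $-209 + \sqrt{14} \approx -205.26$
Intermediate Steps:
$w{\left(z \right)} = \sqrt{z}$
$-209 + w{\left(14 \right)} = -209 + \sqrt{14}$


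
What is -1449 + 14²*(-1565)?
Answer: -308189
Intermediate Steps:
-1449 + 14²*(-1565) = -1449 + 196*(-1565) = -1449 - 306740 = -308189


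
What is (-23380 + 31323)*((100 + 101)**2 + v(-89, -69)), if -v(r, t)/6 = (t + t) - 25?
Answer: 328673397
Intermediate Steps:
v(r, t) = 150 - 12*t (v(r, t) = -6*((t + t) - 25) = -6*(2*t - 25) = -6*(-25 + 2*t) = 150 - 12*t)
(-23380 + 31323)*((100 + 101)**2 + v(-89, -69)) = (-23380 + 31323)*((100 + 101)**2 + (150 - 12*(-69))) = 7943*(201**2 + (150 + 828)) = 7943*(40401 + 978) = 7943*41379 = 328673397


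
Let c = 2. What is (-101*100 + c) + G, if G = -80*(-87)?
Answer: -3138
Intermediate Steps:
G = 6960
(-101*100 + c) + G = (-101*100 + 2) + 6960 = (-10100 + 2) + 6960 = -10098 + 6960 = -3138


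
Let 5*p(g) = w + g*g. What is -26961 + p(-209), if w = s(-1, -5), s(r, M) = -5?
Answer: -91129/5 ≈ -18226.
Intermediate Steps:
w = -5
p(g) = -1 + g²/5 (p(g) = (-5 + g*g)/5 = (-5 + g²)/5 = -1 + g²/5)
-26961 + p(-209) = -26961 + (-1 + (⅕)*(-209)²) = -26961 + (-1 + (⅕)*43681) = -26961 + (-1 + 43681/5) = -26961 + 43676/5 = -91129/5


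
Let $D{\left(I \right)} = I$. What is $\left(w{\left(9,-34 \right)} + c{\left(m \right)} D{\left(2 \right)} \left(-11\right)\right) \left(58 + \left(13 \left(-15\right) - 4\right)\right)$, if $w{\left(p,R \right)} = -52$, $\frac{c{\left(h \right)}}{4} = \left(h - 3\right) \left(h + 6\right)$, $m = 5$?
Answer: $280308$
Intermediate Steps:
$c{\left(h \right)} = 4 \left(-3 + h\right) \left(6 + h\right)$ ($c{\left(h \right)} = 4 \left(h - 3\right) \left(h + 6\right) = 4 \left(-3 + h\right) \left(6 + h\right)$)
$\left(w{\left(9,-34 \right)} + c{\left(m \right)} D{\left(2 \right)} \left(-11\right)\right) \left(58 + \left(13 \left(-15\right) - 4\right)\right) = \left(-52 + \left(-72 + 4 \cdot 5^{2} + 12 \cdot 5\right) 2 \left(-11\right)\right) \left(58 + \left(13 \left(-15\right) - 4\right)\right) = \left(-52 + \left(-72 + 4 \cdot 25 + 60\right) 2 \left(-11\right)\right) \left(58 - 199\right) = \left(-52 + \left(-72 + 100 + 60\right) 2 \left(-11\right)\right) \left(58 - 199\right) = \left(-52 + 88 \cdot 2 \left(-11\right)\right) \left(-141\right) = \left(-52 + 176 \left(-11\right)\right) \left(-141\right) = \left(-52 - 1936\right) \left(-141\right) = \left(-1988\right) \left(-141\right) = 280308$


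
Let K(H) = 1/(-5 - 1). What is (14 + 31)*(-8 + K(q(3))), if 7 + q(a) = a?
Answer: -735/2 ≈ -367.50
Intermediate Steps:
q(a) = -7 + a
K(H) = -⅙ (K(H) = 1/(-6) = -⅙)
(14 + 31)*(-8 + K(q(3))) = (14 + 31)*(-8 - ⅙) = 45*(-49/6) = -735/2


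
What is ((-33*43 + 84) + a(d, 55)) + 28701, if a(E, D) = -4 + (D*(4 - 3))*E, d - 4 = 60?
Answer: 30882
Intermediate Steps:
d = 64 (d = 4 + 60 = 64)
a(E, D) = -4 + D*E (a(E, D) = -4 + (D*1)*E = -4 + D*E)
((-33*43 + 84) + a(d, 55)) + 28701 = ((-33*43 + 84) + (-4 + 55*64)) + 28701 = ((-1419 + 84) + (-4 + 3520)) + 28701 = (-1335 + 3516) + 28701 = 2181 + 28701 = 30882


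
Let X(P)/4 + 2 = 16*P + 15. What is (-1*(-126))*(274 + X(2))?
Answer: 57204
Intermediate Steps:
X(P) = 52 + 64*P (X(P) = -8 + 4*(16*P + 15) = -8 + 4*(15 + 16*P) = -8 + (60 + 64*P) = 52 + 64*P)
(-1*(-126))*(274 + X(2)) = (-1*(-126))*(274 + (52 + 64*2)) = 126*(274 + (52 + 128)) = 126*(274 + 180) = 126*454 = 57204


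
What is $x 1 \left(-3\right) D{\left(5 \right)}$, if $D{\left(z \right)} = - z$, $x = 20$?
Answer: $300$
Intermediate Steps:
$x 1 \left(-3\right) D{\left(5 \right)} = 20 \cdot 1 \left(-3\right) \left(\left(-1\right) 5\right) = 20 \left(-3\right) \left(-5\right) = \left(-60\right) \left(-5\right) = 300$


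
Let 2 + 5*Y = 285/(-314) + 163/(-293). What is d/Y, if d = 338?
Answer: -155483380/318691 ≈ -487.88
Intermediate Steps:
Y = -318691/460010 (Y = -⅖ + (285/(-314) + 163/(-293))/5 = -⅖ + (285*(-1/314) + 163*(-1/293))/5 = -⅖ + (-285/314 - 163/293)/5 = -⅖ + (⅕)*(-134687/92002) = -⅖ - 134687/460010 = -318691/460010 ≈ -0.69279)
d/Y = 338/(-318691/460010) = 338*(-460010/318691) = -155483380/318691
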